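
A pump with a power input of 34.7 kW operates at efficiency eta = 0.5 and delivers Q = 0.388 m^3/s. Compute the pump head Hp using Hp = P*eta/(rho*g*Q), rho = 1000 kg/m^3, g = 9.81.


Pump head formula: Hp = P * eta / (rho * g * Q).
Numerator: P * eta = 34.7 * 1000 * 0.5 = 17350.0 W.
Denominator: rho * g * Q = 1000 * 9.81 * 0.388 = 3806.28.
Hp = 17350.0 / 3806.28 = 4.56 m.

4.56


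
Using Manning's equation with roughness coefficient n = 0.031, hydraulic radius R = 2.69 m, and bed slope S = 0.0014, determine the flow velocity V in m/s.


Manning's equation gives V = (1/n) * R^(2/3) * S^(1/2).
First, compute R^(2/3) = 2.69^(2/3) = 1.9342.
Next, S^(1/2) = 0.0014^(1/2) = 0.037417.
Then 1/n = 1/0.031 = 32.26.
V = 32.26 * 1.9342 * 0.037417 = 2.3346 m/s.

2.3346


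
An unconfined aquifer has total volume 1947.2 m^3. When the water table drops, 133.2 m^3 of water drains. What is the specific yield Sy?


Specific yield Sy = Volume drained / Total volume.
Sy = 133.2 / 1947.2
   = 0.0684.

0.0684


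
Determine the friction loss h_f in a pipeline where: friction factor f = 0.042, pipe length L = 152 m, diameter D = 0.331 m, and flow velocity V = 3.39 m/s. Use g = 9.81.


Darcy-Weisbach equation: h_f = f * (L/D) * V^2/(2g).
f * L/D = 0.042 * 152/0.331 = 19.287.
V^2/(2g) = 3.39^2 / (2*9.81) = 11.4921 / 19.62 = 0.5857 m.
h_f = 19.287 * 0.5857 = 11.297 m.

11.297


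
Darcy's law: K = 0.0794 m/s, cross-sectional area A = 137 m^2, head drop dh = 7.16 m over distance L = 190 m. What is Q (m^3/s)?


Darcy's law: Q = K * A * i, where i = dh/L.
Hydraulic gradient i = 7.16 / 190 = 0.037684.
Q = 0.0794 * 137 * 0.037684
  = 0.4099 m^3/s.

0.4099


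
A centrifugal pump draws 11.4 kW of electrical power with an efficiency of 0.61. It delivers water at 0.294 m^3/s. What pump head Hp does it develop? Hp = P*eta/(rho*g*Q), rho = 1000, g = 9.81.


Pump head formula: Hp = P * eta / (rho * g * Q).
Numerator: P * eta = 11.4 * 1000 * 0.61 = 6954.0 W.
Denominator: rho * g * Q = 1000 * 9.81 * 0.294 = 2884.14.
Hp = 6954.0 / 2884.14 = 2.41 m.

2.41


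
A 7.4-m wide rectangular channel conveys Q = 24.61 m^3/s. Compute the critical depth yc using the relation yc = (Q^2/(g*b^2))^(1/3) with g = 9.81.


Using yc = (Q^2 / (g * b^2))^(1/3):
Q^2 = 24.61^2 = 605.65.
g * b^2 = 9.81 * 7.4^2 = 9.81 * 54.76 = 537.2.
Q^2 / (g*b^2) = 605.65 / 537.2 = 1.1274.
yc = 1.1274^(1/3) = 1.0408 m.

1.0408


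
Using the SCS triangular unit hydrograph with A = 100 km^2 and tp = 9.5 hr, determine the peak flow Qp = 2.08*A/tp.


SCS formula: Qp = 2.08 * A / tp.
Qp = 2.08 * 100 / 9.5
   = 208.0 / 9.5
   = 21.89 m^3/s per cm.

21.89


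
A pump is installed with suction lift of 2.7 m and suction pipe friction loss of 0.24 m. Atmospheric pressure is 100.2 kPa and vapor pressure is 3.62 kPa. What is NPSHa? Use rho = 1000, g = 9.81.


NPSHa = p_atm/(rho*g) - z_s - hf_s - p_vap/(rho*g).
p_atm/(rho*g) = 100.2*1000 / (1000*9.81) = 10.214 m.
p_vap/(rho*g) = 3.62*1000 / (1000*9.81) = 0.369 m.
NPSHa = 10.214 - 2.7 - 0.24 - 0.369
      = 6.91 m.

6.91


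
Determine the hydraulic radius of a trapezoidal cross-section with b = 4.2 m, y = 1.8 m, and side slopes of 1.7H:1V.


For a trapezoidal section with side slope z:
A = (b + z*y)*y = (4.2 + 1.7*1.8)*1.8 = 13.068 m^2.
P = b + 2*y*sqrt(1 + z^2) = 4.2 + 2*1.8*sqrt(1 + 1.7^2) = 11.3 m.
R = A/P = 13.068 / 11.3 = 1.1564 m.

1.1564


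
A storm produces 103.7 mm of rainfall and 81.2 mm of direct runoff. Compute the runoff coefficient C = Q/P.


The runoff coefficient C = runoff depth / rainfall depth.
C = 81.2 / 103.7
  = 0.783.

0.783


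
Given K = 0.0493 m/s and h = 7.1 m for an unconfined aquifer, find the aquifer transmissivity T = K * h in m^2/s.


Transmissivity is defined as T = K * h.
T = 0.0493 * 7.1
  = 0.35 m^2/s.

0.35


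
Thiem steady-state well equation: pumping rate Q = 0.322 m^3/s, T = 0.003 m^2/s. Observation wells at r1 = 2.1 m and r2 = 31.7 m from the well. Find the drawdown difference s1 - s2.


Thiem equation: s1 - s2 = Q/(2*pi*T) * ln(r2/r1).
ln(r2/r1) = ln(31.7/2.1) = 2.7144.
Q/(2*pi*T) = 0.322 / (2*pi*0.003) = 0.322 / 0.0188 = 17.0826.
s1 - s2 = 17.0826 * 2.7144 = 46.3687 m.

46.3687


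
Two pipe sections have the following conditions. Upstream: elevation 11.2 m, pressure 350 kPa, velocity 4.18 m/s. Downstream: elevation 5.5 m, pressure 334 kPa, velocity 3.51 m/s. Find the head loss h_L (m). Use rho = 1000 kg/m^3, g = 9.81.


Total head at each section: H = z + p/(rho*g) + V^2/(2g).
H1 = 11.2 + 350*1000/(1000*9.81) + 4.18^2/(2*9.81)
   = 11.2 + 35.678 + 0.8905
   = 47.768 m.
H2 = 5.5 + 334*1000/(1000*9.81) + 3.51^2/(2*9.81)
   = 5.5 + 34.047 + 0.6279
   = 40.175 m.
h_L = H1 - H2 = 47.768 - 40.175 = 7.594 m.

7.594


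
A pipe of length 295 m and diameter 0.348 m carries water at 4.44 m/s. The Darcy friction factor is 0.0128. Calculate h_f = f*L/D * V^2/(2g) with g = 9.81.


Darcy-Weisbach equation: h_f = f * (L/D) * V^2/(2g).
f * L/D = 0.0128 * 295/0.348 = 10.8506.
V^2/(2g) = 4.44^2 / (2*9.81) = 19.7136 / 19.62 = 1.0048 m.
h_f = 10.8506 * 1.0048 = 10.902 m.

10.902


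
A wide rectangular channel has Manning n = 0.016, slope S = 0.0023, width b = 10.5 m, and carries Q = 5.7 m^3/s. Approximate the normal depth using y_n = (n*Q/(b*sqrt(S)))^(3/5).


We use the wide-channel approximation y_n = (n*Q/(b*sqrt(S)))^(3/5).
sqrt(S) = sqrt(0.0023) = 0.047958.
Numerator: n*Q = 0.016 * 5.7 = 0.0912.
Denominator: b*sqrt(S) = 10.5 * 0.047958 = 0.503559.
arg = 0.1811.
y_n = 0.1811^(3/5) = 0.3587 m.

0.3587


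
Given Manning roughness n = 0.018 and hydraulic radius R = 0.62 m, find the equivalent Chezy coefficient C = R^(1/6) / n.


The Chezy coefficient relates to Manning's n through C = R^(1/6) / n.
R^(1/6) = 0.62^(1/6) = 0.923419.
C = 0.923419 / 0.018 = 51.3 m^(1/2)/s.

51.3


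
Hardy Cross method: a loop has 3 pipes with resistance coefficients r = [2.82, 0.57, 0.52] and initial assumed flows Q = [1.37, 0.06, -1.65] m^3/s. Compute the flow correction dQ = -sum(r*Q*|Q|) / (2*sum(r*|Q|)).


Numerator terms (r*Q*|Q|): 2.82*1.37*|1.37| = 5.2929; 0.57*0.06*|0.06| = 0.0021; 0.52*-1.65*|-1.65| = -1.4157.
Sum of numerator = 3.8792.
Denominator terms (r*|Q|): 2.82*|1.37| = 3.8634; 0.57*|0.06| = 0.0342; 0.52*|-1.65| = 0.858.
2 * sum of denominator = 2 * 4.7556 = 9.5112.
dQ = -3.8792 / 9.5112 = -0.4079 m^3/s.

-0.4079


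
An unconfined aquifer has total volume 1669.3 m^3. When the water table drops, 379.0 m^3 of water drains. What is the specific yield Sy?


Specific yield Sy = Volume drained / Total volume.
Sy = 379.0 / 1669.3
   = 0.227.

0.227


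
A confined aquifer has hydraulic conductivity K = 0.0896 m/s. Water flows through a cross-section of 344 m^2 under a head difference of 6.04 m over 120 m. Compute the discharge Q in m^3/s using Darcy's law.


Darcy's law: Q = K * A * i, where i = dh/L.
Hydraulic gradient i = 6.04 / 120 = 0.050333.
Q = 0.0896 * 344 * 0.050333
  = 1.5514 m^3/s.

1.5514


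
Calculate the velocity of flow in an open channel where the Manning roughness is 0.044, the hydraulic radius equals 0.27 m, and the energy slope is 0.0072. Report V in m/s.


Manning's equation gives V = (1/n) * R^(2/3) * S^(1/2).
First, compute R^(2/3) = 0.27^(2/3) = 0.4177.
Next, S^(1/2) = 0.0072^(1/2) = 0.084853.
Then 1/n = 1/0.044 = 22.73.
V = 22.73 * 0.4177 * 0.084853 = 0.8056 m/s.

0.8056


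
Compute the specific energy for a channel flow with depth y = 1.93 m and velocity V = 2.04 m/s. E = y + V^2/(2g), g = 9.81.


Specific energy E = y + V^2/(2g).
Velocity head = V^2/(2g) = 2.04^2 / (2*9.81) = 4.1616 / 19.62 = 0.2121 m.
E = 1.93 + 0.2121 = 2.1421 m.

2.1421


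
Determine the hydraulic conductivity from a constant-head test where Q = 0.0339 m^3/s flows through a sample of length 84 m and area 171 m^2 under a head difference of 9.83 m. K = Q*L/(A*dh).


From K = Q*L / (A*dh):
Numerator: Q*L = 0.0339 * 84 = 2.8476.
Denominator: A*dh = 171 * 9.83 = 1680.93.
K = 2.8476 / 1680.93 = 0.001694 m/s.

0.001694


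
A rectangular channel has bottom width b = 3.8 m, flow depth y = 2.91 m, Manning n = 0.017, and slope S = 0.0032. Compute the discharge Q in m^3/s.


For a rectangular channel, the cross-sectional area A = b * y = 3.8 * 2.91 = 11.06 m^2.
The wetted perimeter P = b + 2y = 3.8 + 2*2.91 = 9.62 m.
Hydraulic radius R = A/P = 11.06/9.62 = 1.1495 m.
Velocity V = (1/n)*R^(2/3)*S^(1/2) = (1/0.017)*1.1495^(2/3)*0.0032^(1/2) = 3.6514 m/s.
Discharge Q = A * V = 11.06 * 3.6514 = 40.377 m^3/s.

40.377


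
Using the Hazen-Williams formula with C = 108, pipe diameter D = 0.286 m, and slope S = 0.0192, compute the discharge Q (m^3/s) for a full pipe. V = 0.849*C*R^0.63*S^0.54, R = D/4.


For a full circular pipe, R = D/4 = 0.286/4 = 0.0715 m.
V = 0.849 * 108 * 0.0715^0.63 * 0.0192^0.54
  = 0.849 * 108 * 0.189764 * 0.118299
  = 2.0584 m/s.
Pipe area A = pi*D^2/4 = pi*0.286^2/4 = 0.0642 m^2.
Q = A * V = 0.0642 * 2.0584 = 0.1322 m^3/s.

0.1322


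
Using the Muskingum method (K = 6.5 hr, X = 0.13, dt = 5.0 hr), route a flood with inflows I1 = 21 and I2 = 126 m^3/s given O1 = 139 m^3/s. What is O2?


Muskingum coefficients:
denom = 2*K*(1-X) + dt = 2*6.5*(1-0.13) + 5.0 = 16.31.
C0 = (dt - 2*K*X)/denom = (5.0 - 2*6.5*0.13)/16.31 = 0.2029.
C1 = (dt + 2*K*X)/denom = (5.0 + 2*6.5*0.13)/16.31 = 0.4102.
C2 = (2*K*(1-X) - dt)/denom = 0.3869.
O2 = C0*I2 + C1*I1 + C2*O1
   = 0.2029*126 + 0.4102*21 + 0.3869*139
   = 87.96 m^3/s.

87.96


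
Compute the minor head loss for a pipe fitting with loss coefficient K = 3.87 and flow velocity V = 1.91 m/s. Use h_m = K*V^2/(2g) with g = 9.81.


Minor loss formula: h_m = K * V^2/(2g).
V^2 = 1.91^2 = 3.6481.
V^2/(2g) = 3.6481 / 19.62 = 0.1859 m.
h_m = 3.87 * 0.1859 = 0.7196 m.

0.7196


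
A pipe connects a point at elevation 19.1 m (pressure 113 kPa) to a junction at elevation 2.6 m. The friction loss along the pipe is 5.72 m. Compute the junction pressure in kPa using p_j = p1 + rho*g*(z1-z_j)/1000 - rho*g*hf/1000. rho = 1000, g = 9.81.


Junction pressure: p_j = p1 + rho*g*(z1 - z_j)/1000 - rho*g*hf/1000.
Elevation term = 1000*9.81*(19.1 - 2.6)/1000 = 161.865 kPa.
Friction term = 1000*9.81*5.72/1000 = 56.113 kPa.
p_j = 113 + 161.865 - 56.113 = 218.75 kPa.

218.75


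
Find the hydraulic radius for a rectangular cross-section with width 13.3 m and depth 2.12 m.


For a rectangular section:
Flow area A = b * y = 13.3 * 2.12 = 28.2 m^2.
Wetted perimeter P = b + 2y = 13.3 + 2*2.12 = 17.54 m.
Hydraulic radius R = A/P = 28.2 / 17.54 = 1.6075 m.

1.6075


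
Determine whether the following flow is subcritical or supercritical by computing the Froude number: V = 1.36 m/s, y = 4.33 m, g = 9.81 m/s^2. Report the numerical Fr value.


The Froude number is defined as Fr = V / sqrt(g*y).
g*y = 9.81 * 4.33 = 42.4773.
sqrt(g*y) = sqrt(42.4773) = 6.5175.
Fr = 1.36 / 6.5175 = 0.2087.
Since Fr < 1, the flow is subcritical.

0.2087


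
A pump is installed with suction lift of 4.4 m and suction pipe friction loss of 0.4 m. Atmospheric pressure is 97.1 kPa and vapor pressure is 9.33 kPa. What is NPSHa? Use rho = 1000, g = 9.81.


NPSHa = p_atm/(rho*g) - z_s - hf_s - p_vap/(rho*g).
p_atm/(rho*g) = 97.1*1000 / (1000*9.81) = 9.898 m.
p_vap/(rho*g) = 9.33*1000 / (1000*9.81) = 0.951 m.
NPSHa = 9.898 - 4.4 - 0.4 - 0.951
      = 4.15 m.

4.15


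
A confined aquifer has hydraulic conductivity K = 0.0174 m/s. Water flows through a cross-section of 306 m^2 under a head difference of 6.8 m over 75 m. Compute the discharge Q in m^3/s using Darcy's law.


Darcy's law: Q = K * A * i, where i = dh/L.
Hydraulic gradient i = 6.8 / 75 = 0.090667.
Q = 0.0174 * 306 * 0.090667
  = 0.4827 m^3/s.

0.4827


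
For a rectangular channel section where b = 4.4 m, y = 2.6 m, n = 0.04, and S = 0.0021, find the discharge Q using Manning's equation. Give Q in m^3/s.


For a rectangular channel, the cross-sectional area A = b * y = 4.4 * 2.6 = 11.44 m^2.
The wetted perimeter P = b + 2y = 4.4 + 2*2.6 = 9.6 m.
Hydraulic radius R = A/P = 11.44/9.6 = 1.1917 m.
Velocity V = (1/n)*R^(2/3)*S^(1/2) = (1/0.04)*1.1917^(2/3)*0.0021^(1/2) = 1.2877 m/s.
Discharge Q = A * V = 11.44 * 1.2877 = 14.731 m^3/s.

14.731


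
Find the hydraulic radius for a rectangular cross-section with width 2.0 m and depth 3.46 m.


For a rectangular section:
Flow area A = b * y = 2.0 * 3.46 = 6.92 m^2.
Wetted perimeter P = b + 2y = 2.0 + 2*3.46 = 8.92 m.
Hydraulic radius R = A/P = 6.92 / 8.92 = 0.7758 m.

0.7758


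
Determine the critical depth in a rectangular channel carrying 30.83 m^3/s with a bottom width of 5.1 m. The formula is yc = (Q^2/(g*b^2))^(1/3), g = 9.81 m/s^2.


Using yc = (Q^2 / (g * b^2))^(1/3):
Q^2 = 30.83^2 = 950.49.
g * b^2 = 9.81 * 5.1^2 = 9.81 * 26.01 = 255.16.
Q^2 / (g*b^2) = 950.49 / 255.16 = 3.7251.
yc = 3.7251^(1/3) = 1.5502 m.

1.5502


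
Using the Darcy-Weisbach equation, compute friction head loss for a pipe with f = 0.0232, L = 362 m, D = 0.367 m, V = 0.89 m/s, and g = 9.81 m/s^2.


Darcy-Weisbach equation: h_f = f * (L/D) * V^2/(2g).
f * L/D = 0.0232 * 362/0.367 = 22.8839.
V^2/(2g) = 0.89^2 / (2*9.81) = 0.7921 / 19.62 = 0.0404 m.
h_f = 22.8839 * 0.0404 = 0.924 m.

0.924


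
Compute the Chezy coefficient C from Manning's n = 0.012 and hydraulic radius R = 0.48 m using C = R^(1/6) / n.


The Chezy coefficient relates to Manning's n through C = R^(1/6) / n.
R^(1/6) = 0.48^(1/6) = 0.884858.
C = 0.884858 / 0.012 = 73.74 m^(1/2)/s.

73.74


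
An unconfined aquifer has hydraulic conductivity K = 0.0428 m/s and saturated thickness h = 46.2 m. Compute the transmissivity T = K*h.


Transmissivity is defined as T = K * h.
T = 0.0428 * 46.2
  = 1.9774 m^2/s.

1.9774


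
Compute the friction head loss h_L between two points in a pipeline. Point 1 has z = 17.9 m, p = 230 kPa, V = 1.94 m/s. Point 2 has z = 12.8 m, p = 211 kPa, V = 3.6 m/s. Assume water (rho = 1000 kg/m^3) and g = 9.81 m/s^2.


Total head at each section: H = z + p/(rho*g) + V^2/(2g).
H1 = 17.9 + 230*1000/(1000*9.81) + 1.94^2/(2*9.81)
   = 17.9 + 23.445 + 0.1918
   = 41.537 m.
H2 = 12.8 + 211*1000/(1000*9.81) + 3.6^2/(2*9.81)
   = 12.8 + 21.509 + 0.6606
   = 34.969 m.
h_L = H1 - H2 = 41.537 - 34.969 = 6.568 m.

6.568


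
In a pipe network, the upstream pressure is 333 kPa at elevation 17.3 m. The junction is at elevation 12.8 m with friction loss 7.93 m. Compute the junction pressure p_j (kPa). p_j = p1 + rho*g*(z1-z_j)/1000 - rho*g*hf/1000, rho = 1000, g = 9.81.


Junction pressure: p_j = p1 + rho*g*(z1 - z_j)/1000 - rho*g*hf/1000.
Elevation term = 1000*9.81*(17.3 - 12.8)/1000 = 44.145 kPa.
Friction term = 1000*9.81*7.93/1000 = 77.793 kPa.
p_j = 333 + 44.145 - 77.793 = 299.35 kPa.

299.35


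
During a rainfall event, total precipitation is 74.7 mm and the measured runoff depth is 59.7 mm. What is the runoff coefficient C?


The runoff coefficient C = runoff depth / rainfall depth.
C = 59.7 / 74.7
  = 0.7992.

0.7992


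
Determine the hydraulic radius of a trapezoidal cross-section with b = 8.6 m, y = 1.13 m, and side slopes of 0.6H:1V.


For a trapezoidal section with side slope z:
A = (b + z*y)*y = (8.6 + 0.6*1.13)*1.13 = 10.484 m^2.
P = b + 2*y*sqrt(1 + z^2) = 8.6 + 2*1.13*sqrt(1 + 0.6^2) = 11.236 m.
R = A/P = 10.484 / 11.236 = 0.9331 m.

0.9331


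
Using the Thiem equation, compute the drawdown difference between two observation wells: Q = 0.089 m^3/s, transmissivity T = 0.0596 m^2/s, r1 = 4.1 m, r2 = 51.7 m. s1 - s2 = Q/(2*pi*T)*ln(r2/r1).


Thiem equation: s1 - s2 = Q/(2*pi*T) * ln(r2/r1).
ln(r2/r1) = ln(51.7/4.1) = 2.5345.
Q/(2*pi*T) = 0.089 / (2*pi*0.0596) = 0.089 / 0.3745 = 0.2377.
s1 - s2 = 0.2377 * 2.5345 = 0.6024 m.

0.6024


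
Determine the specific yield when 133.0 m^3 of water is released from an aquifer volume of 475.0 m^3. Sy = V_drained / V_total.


Specific yield Sy = Volume drained / Total volume.
Sy = 133.0 / 475.0
   = 0.28.

0.28


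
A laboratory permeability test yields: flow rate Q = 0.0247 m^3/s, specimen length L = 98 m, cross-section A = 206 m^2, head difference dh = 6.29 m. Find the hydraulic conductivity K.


From K = Q*L / (A*dh):
Numerator: Q*L = 0.0247 * 98 = 2.4206.
Denominator: A*dh = 206 * 6.29 = 1295.74.
K = 2.4206 / 1295.74 = 0.001868 m/s.

0.001868


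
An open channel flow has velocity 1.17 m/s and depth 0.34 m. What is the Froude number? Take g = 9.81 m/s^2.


The Froude number is defined as Fr = V / sqrt(g*y).
g*y = 9.81 * 0.34 = 3.3354.
sqrt(g*y) = sqrt(3.3354) = 1.8263.
Fr = 1.17 / 1.8263 = 0.6406.

0.6406


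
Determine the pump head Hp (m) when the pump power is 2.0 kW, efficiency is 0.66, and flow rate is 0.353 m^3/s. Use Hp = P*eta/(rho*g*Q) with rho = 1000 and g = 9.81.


Pump head formula: Hp = P * eta / (rho * g * Q).
Numerator: P * eta = 2.0 * 1000 * 0.66 = 1320.0 W.
Denominator: rho * g * Q = 1000 * 9.81 * 0.353 = 3462.93.
Hp = 1320.0 / 3462.93 = 0.38 m.

0.38


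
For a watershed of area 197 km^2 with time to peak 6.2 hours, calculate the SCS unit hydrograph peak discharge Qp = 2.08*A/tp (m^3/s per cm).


SCS formula: Qp = 2.08 * A / tp.
Qp = 2.08 * 197 / 6.2
   = 409.76 / 6.2
   = 66.09 m^3/s per cm.

66.09


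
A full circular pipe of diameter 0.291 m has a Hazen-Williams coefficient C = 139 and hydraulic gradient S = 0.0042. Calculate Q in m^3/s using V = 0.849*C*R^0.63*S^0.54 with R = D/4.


For a full circular pipe, R = D/4 = 0.291/4 = 0.0727 m.
V = 0.849 * 139 * 0.0727^0.63 * 0.0042^0.54
  = 0.849 * 139 * 0.191847 * 0.052066
  = 1.1788 m/s.
Pipe area A = pi*D^2/4 = pi*0.291^2/4 = 0.0665 m^2.
Q = A * V = 0.0665 * 1.1788 = 0.0784 m^3/s.

0.0784


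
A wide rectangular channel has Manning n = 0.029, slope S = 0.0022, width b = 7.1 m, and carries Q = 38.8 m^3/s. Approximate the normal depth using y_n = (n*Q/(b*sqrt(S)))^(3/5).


We use the wide-channel approximation y_n = (n*Q/(b*sqrt(S)))^(3/5).
sqrt(S) = sqrt(0.0022) = 0.046904.
Numerator: n*Q = 0.029 * 38.8 = 1.1252.
Denominator: b*sqrt(S) = 7.1 * 0.046904 = 0.333018.
arg = 3.3788.
y_n = 3.3788^(3/5) = 2.0761 m.

2.0761


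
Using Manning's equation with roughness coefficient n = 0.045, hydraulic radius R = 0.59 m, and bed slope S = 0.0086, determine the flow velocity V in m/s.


Manning's equation gives V = (1/n) * R^(2/3) * S^(1/2).
First, compute R^(2/3) = 0.59^(2/3) = 0.7035.
Next, S^(1/2) = 0.0086^(1/2) = 0.092736.
Then 1/n = 1/0.045 = 22.22.
V = 22.22 * 0.7035 * 0.092736 = 1.4497 m/s.

1.4497


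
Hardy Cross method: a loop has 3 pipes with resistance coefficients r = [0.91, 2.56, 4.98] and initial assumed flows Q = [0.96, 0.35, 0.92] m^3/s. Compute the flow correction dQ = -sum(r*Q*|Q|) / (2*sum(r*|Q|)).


Numerator terms (r*Q*|Q|): 0.91*0.96*|0.96| = 0.8387; 2.56*0.35*|0.35| = 0.3136; 4.98*0.92*|0.92| = 4.2151.
Sum of numerator = 5.3673.
Denominator terms (r*|Q|): 0.91*|0.96| = 0.8736; 2.56*|0.35| = 0.896; 4.98*|0.92| = 4.5816.
2 * sum of denominator = 2 * 6.3512 = 12.7024.
dQ = -5.3673 / 12.7024 = -0.4225 m^3/s.

-0.4225


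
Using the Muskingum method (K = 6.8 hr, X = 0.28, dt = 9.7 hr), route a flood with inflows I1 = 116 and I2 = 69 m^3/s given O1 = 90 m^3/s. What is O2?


Muskingum coefficients:
denom = 2*K*(1-X) + dt = 2*6.8*(1-0.28) + 9.7 = 19.492.
C0 = (dt - 2*K*X)/denom = (9.7 - 2*6.8*0.28)/19.492 = 0.3023.
C1 = (dt + 2*K*X)/denom = (9.7 + 2*6.8*0.28)/19.492 = 0.693.
C2 = (2*K*(1-X) - dt)/denom = 0.0047.
O2 = C0*I2 + C1*I1 + C2*O1
   = 0.3023*69 + 0.693*116 + 0.0047*90
   = 101.67 m^3/s.

101.67


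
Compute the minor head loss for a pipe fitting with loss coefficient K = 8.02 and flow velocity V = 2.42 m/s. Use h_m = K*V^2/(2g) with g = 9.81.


Minor loss formula: h_m = K * V^2/(2g).
V^2 = 2.42^2 = 5.8564.
V^2/(2g) = 5.8564 / 19.62 = 0.2985 m.
h_m = 8.02 * 0.2985 = 2.3939 m.

2.3939


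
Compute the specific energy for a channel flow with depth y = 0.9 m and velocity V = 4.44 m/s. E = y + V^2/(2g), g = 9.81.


Specific energy E = y + V^2/(2g).
Velocity head = V^2/(2g) = 4.44^2 / (2*9.81) = 19.7136 / 19.62 = 1.0048 m.
E = 0.9 + 1.0048 = 1.9048 m.

1.9048


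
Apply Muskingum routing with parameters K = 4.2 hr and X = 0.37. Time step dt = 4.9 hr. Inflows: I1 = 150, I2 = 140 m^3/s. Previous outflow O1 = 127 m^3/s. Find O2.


Muskingum coefficients:
denom = 2*K*(1-X) + dt = 2*4.2*(1-0.37) + 4.9 = 10.192.
C0 = (dt - 2*K*X)/denom = (4.9 - 2*4.2*0.37)/10.192 = 0.1758.
C1 = (dt + 2*K*X)/denom = (4.9 + 2*4.2*0.37)/10.192 = 0.7857.
C2 = (2*K*(1-X) - dt)/denom = 0.0385.
O2 = C0*I2 + C1*I1 + C2*O1
   = 0.1758*140 + 0.7857*150 + 0.0385*127
   = 147.36 m^3/s.

147.36


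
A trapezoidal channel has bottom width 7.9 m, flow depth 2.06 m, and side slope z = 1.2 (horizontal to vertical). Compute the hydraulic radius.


For a trapezoidal section with side slope z:
A = (b + z*y)*y = (7.9 + 1.2*2.06)*2.06 = 21.366 m^2.
P = b + 2*y*sqrt(1 + z^2) = 7.9 + 2*2.06*sqrt(1 + 1.2^2) = 14.336 m.
R = A/P = 21.366 / 14.336 = 1.4904 m.

1.4904


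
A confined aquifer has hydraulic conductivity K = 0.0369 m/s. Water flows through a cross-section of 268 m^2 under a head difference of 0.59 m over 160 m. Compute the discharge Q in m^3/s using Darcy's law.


Darcy's law: Q = K * A * i, where i = dh/L.
Hydraulic gradient i = 0.59 / 160 = 0.003687.
Q = 0.0369 * 268 * 0.003687
  = 0.0365 m^3/s.

0.0365


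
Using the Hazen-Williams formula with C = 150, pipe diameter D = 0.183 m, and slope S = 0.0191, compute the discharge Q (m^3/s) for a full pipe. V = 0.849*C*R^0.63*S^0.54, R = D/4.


For a full circular pipe, R = D/4 = 0.183/4 = 0.0457 m.
V = 0.849 * 150 * 0.0457^0.63 * 0.0191^0.54
  = 0.849 * 150 * 0.143234 * 0.117966
  = 2.1518 m/s.
Pipe area A = pi*D^2/4 = pi*0.183^2/4 = 0.0263 m^2.
Q = A * V = 0.0263 * 2.1518 = 0.0566 m^3/s.

0.0566


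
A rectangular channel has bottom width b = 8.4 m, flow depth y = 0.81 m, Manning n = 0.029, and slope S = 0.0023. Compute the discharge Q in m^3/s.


For a rectangular channel, the cross-sectional area A = b * y = 8.4 * 0.81 = 6.8 m^2.
The wetted perimeter P = b + 2y = 8.4 + 2*0.81 = 10.02 m.
Hydraulic radius R = A/P = 6.8/10.02 = 0.679 m.
Velocity V = (1/n)*R^(2/3)*S^(1/2) = (1/0.029)*0.679^(2/3)*0.0023^(1/2) = 1.2776 m/s.
Discharge Q = A * V = 6.8 * 1.2776 = 8.693 m^3/s.

8.693


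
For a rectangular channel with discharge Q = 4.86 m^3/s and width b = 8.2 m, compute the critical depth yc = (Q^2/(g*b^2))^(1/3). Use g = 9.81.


Using yc = (Q^2 / (g * b^2))^(1/3):
Q^2 = 4.86^2 = 23.62.
g * b^2 = 9.81 * 8.2^2 = 9.81 * 67.24 = 659.62.
Q^2 / (g*b^2) = 23.62 / 659.62 = 0.0358.
yc = 0.0358^(1/3) = 0.3296 m.

0.3296


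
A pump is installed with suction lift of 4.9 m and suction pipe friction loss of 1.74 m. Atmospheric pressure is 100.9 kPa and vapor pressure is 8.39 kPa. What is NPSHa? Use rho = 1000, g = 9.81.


NPSHa = p_atm/(rho*g) - z_s - hf_s - p_vap/(rho*g).
p_atm/(rho*g) = 100.9*1000 / (1000*9.81) = 10.285 m.
p_vap/(rho*g) = 8.39*1000 / (1000*9.81) = 0.855 m.
NPSHa = 10.285 - 4.9 - 1.74 - 0.855
      = 2.79 m.

2.79


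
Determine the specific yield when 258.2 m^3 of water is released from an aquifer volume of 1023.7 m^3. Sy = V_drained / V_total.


Specific yield Sy = Volume drained / Total volume.
Sy = 258.2 / 1023.7
   = 0.2522.

0.2522


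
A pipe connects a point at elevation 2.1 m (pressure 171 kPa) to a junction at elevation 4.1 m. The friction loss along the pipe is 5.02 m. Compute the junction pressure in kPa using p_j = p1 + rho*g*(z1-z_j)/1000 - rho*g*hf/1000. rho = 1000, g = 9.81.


Junction pressure: p_j = p1 + rho*g*(z1 - z_j)/1000 - rho*g*hf/1000.
Elevation term = 1000*9.81*(2.1 - 4.1)/1000 = -19.62 kPa.
Friction term = 1000*9.81*5.02/1000 = 49.246 kPa.
p_j = 171 + -19.62 - 49.246 = 102.13 kPa.

102.13


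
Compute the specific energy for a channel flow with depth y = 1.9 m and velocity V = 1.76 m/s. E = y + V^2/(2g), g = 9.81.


Specific energy E = y + V^2/(2g).
Velocity head = V^2/(2g) = 1.76^2 / (2*9.81) = 3.0976 / 19.62 = 0.1579 m.
E = 1.9 + 0.1579 = 2.0579 m.

2.0579


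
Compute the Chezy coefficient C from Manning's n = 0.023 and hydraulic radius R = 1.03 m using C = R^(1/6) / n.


The Chezy coefficient relates to Manning's n through C = R^(1/6) / n.
R^(1/6) = 1.03^(1/6) = 1.004939.
C = 1.004939 / 0.023 = 43.69 m^(1/2)/s.

43.69


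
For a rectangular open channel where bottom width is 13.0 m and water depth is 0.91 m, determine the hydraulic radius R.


For a rectangular section:
Flow area A = b * y = 13.0 * 0.91 = 11.83 m^2.
Wetted perimeter P = b + 2y = 13.0 + 2*0.91 = 14.82 m.
Hydraulic radius R = A/P = 11.83 / 14.82 = 0.7982 m.

0.7982


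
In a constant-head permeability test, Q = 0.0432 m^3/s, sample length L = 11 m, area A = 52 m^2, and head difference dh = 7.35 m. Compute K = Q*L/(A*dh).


From K = Q*L / (A*dh):
Numerator: Q*L = 0.0432 * 11 = 0.4752.
Denominator: A*dh = 52 * 7.35 = 382.2.
K = 0.4752 / 382.2 = 0.001243 m/s.

0.001243


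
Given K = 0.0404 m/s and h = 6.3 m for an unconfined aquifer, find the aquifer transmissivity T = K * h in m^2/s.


Transmissivity is defined as T = K * h.
T = 0.0404 * 6.3
  = 0.2545 m^2/s.

0.2545


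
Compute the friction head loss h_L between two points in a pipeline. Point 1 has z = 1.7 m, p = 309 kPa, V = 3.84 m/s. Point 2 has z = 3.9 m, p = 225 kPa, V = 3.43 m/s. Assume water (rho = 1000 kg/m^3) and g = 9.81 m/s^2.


Total head at each section: H = z + p/(rho*g) + V^2/(2g).
H1 = 1.7 + 309*1000/(1000*9.81) + 3.84^2/(2*9.81)
   = 1.7 + 31.498 + 0.7516
   = 33.95 m.
H2 = 3.9 + 225*1000/(1000*9.81) + 3.43^2/(2*9.81)
   = 3.9 + 22.936 + 0.5996
   = 27.435 m.
h_L = H1 - H2 = 33.95 - 27.435 = 6.515 m.

6.515


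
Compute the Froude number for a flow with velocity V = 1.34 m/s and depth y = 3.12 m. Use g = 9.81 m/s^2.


The Froude number is defined as Fr = V / sqrt(g*y).
g*y = 9.81 * 3.12 = 30.6072.
sqrt(g*y) = sqrt(30.6072) = 5.5324.
Fr = 1.34 / 5.5324 = 0.2422.

0.2422


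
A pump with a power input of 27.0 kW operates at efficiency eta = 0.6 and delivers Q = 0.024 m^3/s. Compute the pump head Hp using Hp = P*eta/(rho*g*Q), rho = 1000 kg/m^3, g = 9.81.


Pump head formula: Hp = P * eta / (rho * g * Q).
Numerator: P * eta = 27.0 * 1000 * 0.6 = 16200.0 W.
Denominator: rho * g * Q = 1000 * 9.81 * 0.024 = 235.44.
Hp = 16200.0 / 235.44 = 68.81 m.

68.81


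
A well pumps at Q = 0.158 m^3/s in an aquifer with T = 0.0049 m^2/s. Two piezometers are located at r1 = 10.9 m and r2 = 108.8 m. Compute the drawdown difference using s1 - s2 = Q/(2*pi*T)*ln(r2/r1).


Thiem equation: s1 - s2 = Q/(2*pi*T) * ln(r2/r1).
ln(r2/r1) = ln(108.8/10.9) = 2.3007.
Q/(2*pi*T) = 0.158 / (2*pi*0.0049) = 0.158 / 0.0308 = 5.1319.
s1 - s2 = 5.1319 * 2.3007 = 11.8073 m.

11.8073


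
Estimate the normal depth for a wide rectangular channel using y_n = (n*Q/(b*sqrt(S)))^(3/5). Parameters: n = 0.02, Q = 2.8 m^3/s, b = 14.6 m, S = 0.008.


We use the wide-channel approximation y_n = (n*Q/(b*sqrt(S)))^(3/5).
sqrt(S) = sqrt(0.008) = 0.089443.
Numerator: n*Q = 0.02 * 2.8 = 0.056.
Denominator: b*sqrt(S) = 14.6 * 0.089443 = 1.305868.
arg = 0.0429.
y_n = 0.0429^(3/5) = 0.1511 m.

0.1511


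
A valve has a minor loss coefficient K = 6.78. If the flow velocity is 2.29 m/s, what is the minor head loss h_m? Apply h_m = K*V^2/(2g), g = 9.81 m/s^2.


Minor loss formula: h_m = K * V^2/(2g).
V^2 = 2.29^2 = 5.2441.
V^2/(2g) = 5.2441 / 19.62 = 0.2673 m.
h_m = 6.78 * 0.2673 = 1.8122 m.

1.8122


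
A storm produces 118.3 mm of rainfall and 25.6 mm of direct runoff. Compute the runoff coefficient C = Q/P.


The runoff coefficient C = runoff depth / rainfall depth.
C = 25.6 / 118.3
  = 0.2164.

0.2164


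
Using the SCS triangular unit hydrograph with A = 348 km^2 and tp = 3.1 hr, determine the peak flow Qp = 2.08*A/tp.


SCS formula: Qp = 2.08 * A / tp.
Qp = 2.08 * 348 / 3.1
   = 723.84 / 3.1
   = 233.5 m^3/s per cm.

233.5


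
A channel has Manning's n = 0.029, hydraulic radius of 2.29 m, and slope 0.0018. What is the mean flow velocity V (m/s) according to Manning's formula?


Manning's equation gives V = (1/n) * R^(2/3) * S^(1/2).
First, compute R^(2/3) = 2.29^(2/3) = 1.7374.
Next, S^(1/2) = 0.0018^(1/2) = 0.042426.
Then 1/n = 1/0.029 = 34.48.
V = 34.48 * 1.7374 * 0.042426 = 2.5417 m/s.

2.5417


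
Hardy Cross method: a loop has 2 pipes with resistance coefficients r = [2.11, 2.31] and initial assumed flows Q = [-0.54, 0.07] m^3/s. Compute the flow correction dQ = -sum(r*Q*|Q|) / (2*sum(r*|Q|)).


Numerator terms (r*Q*|Q|): 2.11*-0.54*|-0.54| = -0.6153; 2.31*0.07*|0.07| = 0.0113.
Sum of numerator = -0.604.
Denominator terms (r*|Q|): 2.11*|-0.54| = 1.1394; 2.31*|0.07| = 0.1617.
2 * sum of denominator = 2 * 1.3011 = 2.6022.
dQ = --0.604 / 2.6022 = 0.2321 m^3/s.

0.2321


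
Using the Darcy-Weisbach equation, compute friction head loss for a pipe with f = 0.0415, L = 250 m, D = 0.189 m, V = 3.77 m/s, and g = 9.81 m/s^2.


Darcy-Weisbach equation: h_f = f * (L/D) * V^2/(2g).
f * L/D = 0.0415 * 250/0.189 = 54.8942.
V^2/(2g) = 3.77^2 / (2*9.81) = 14.2129 / 19.62 = 0.7244 m.
h_f = 54.8942 * 0.7244 = 39.766 m.

39.766


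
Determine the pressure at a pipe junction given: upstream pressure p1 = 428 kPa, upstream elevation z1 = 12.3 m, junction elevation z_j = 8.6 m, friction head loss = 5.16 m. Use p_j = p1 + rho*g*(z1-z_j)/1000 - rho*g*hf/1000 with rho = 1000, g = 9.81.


Junction pressure: p_j = p1 + rho*g*(z1 - z_j)/1000 - rho*g*hf/1000.
Elevation term = 1000*9.81*(12.3 - 8.6)/1000 = 36.297 kPa.
Friction term = 1000*9.81*5.16/1000 = 50.62 kPa.
p_j = 428 + 36.297 - 50.62 = 413.68 kPa.

413.68


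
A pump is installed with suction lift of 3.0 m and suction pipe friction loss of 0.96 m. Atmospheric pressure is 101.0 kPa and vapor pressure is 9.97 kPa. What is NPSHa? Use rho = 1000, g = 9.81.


NPSHa = p_atm/(rho*g) - z_s - hf_s - p_vap/(rho*g).
p_atm/(rho*g) = 101.0*1000 / (1000*9.81) = 10.296 m.
p_vap/(rho*g) = 9.97*1000 / (1000*9.81) = 1.016 m.
NPSHa = 10.296 - 3.0 - 0.96 - 1.016
      = 5.32 m.

5.32


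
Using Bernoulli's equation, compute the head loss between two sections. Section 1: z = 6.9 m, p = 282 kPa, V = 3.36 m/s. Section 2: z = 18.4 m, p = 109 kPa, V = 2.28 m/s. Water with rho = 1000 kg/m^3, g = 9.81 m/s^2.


Total head at each section: H = z + p/(rho*g) + V^2/(2g).
H1 = 6.9 + 282*1000/(1000*9.81) + 3.36^2/(2*9.81)
   = 6.9 + 28.746 + 0.5754
   = 36.222 m.
H2 = 18.4 + 109*1000/(1000*9.81) + 2.28^2/(2*9.81)
   = 18.4 + 11.111 + 0.265
   = 29.776 m.
h_L = H1 - H2 = 36.222 - 29.776 = 6.446 m.

6.446


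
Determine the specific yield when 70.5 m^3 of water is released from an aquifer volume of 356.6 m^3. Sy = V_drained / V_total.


Specific yield Sy = Volume drained / Total volume.
Sy = 70.5 / 356.6
   = 0.1977.

0.1977


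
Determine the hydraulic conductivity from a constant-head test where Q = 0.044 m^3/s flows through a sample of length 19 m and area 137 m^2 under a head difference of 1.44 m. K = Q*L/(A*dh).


From K = Q*L / (A*dh):
Numerator: Q*L = 0.044 * 19 = 0.836.
Denominator: A*dh = 137 * 1.44 = 197.28.
K = 0.836 / 197.28 = 0.004238 m/s.

0.004238


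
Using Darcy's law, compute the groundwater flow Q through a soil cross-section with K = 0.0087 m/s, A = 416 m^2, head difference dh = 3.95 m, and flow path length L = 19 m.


Darcy's law: Q = K * A * i, where i = dh/L.
Hydraulic gradient i = 3.95 / 19 = 0.207895.
Q = 0.0087 * 416 * 0.207895
  = 0.7524 m^3/s.

0.7524


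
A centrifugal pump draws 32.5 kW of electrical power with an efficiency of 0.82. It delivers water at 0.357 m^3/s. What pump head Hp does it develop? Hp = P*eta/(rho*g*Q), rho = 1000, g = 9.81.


Pump head formula: Hp = P * eta / (rho * g * Q).
Numerator: P * eta = 32.5 * 1000 * 0.82 = 26650.0 W.
Denominator: rho * g * Q = 1000 * 9.81 * 0.357 = 3502.17.
Hp = 26650.0 / 3502.17 = 7.61 m.

7.61


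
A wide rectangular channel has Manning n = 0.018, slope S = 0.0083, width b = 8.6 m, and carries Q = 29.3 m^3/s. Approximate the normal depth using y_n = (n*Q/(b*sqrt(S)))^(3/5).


We use the wide-channel approximation y_n = (n*Q/(b*sqrt(S)))^(3/5).
sqrt(S) = sqrt(0.0083) = 0.091104.
Numerator: n*Q = 0.018 * 29.3 = 0.5274.
Denominator: b*sqrt(S) = 8.6 * 0.091104 = 0.783494.
arg = 0.6731.
y_n = 0.6731^(3/5) = 0.7886 m.

0.7886


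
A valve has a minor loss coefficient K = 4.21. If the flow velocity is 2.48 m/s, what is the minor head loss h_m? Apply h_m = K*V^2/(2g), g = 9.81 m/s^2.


Minor loss formula: h_m = K * V^2/(2g).
V^2 = 2.48^2 = 6.1504.
V^2/(2g) = 6.1504 / 19.62 = 0.3135 m.
h_m = 4.21 * 0.3135 = 1.3197 m.

1.3197


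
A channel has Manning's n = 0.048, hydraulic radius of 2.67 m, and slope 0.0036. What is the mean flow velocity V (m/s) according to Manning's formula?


Manning's equation gives V = (1/n) * R^(2/3) * S^(1/2).
First, compute R^(2/3) = 2.67^(2/3) = 1.9246.
Next, S^(1/2) = 0.0036^(1/2) = 0.06.
Then 1/n = 1/0.048 = 20.83.
V = 20.83 * 1.9246 * 0.06 = 2.4058 m/s.

2.4058


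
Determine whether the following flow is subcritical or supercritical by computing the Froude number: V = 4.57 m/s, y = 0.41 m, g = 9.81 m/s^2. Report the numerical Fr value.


The Froude number is defined as Fr = V / sqrt(g*y).
g*y = 9.81 * 0.41 = 4.0221.
sqrt(g*y) = sqrt(4.0221) = 2.0055.
Fr = 4.57 / 2.0055 = 2.2787.
Since Fr > 1, the flow is supercritical.

2.2787


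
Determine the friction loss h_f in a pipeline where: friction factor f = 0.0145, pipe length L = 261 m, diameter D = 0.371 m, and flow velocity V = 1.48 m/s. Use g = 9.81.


Darcy-Weisbach equation: h_f = f * (L/D) * V^2/(2g).
f * L/D = 0.0145 * 261/0.371 = 10.2008.
V^2/(2g) = 1.48^2 / (2*9.81) = 2.1904 / 19.62 = 0.1116 m.
h_f = 10.2008 * 0.1116 = 1.139 m.

1.139


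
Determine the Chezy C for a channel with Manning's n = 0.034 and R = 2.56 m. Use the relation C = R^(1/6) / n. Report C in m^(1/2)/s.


The Chezy coefficient relates to Manning's n through C = R^(1/6) / n.
R^(1/6) = 2.56^(1/6) = 1.169607.
C = 1.169607 / 0.034 = 34.4 m^(1/2)/s.

34.4


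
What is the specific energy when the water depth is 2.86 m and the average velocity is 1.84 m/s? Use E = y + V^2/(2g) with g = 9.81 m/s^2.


Specific energy E = y + V^2/(2g).
Velocity head = V^2/(2g) = 1.84^2 / (2*9.81) = 3.3856 / 19.62 = 0.1726 m.
E = 2.86 + 0.1726 = 3.0326 m.

3.0326


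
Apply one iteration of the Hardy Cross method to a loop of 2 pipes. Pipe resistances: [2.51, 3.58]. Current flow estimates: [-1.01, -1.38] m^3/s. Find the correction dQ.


Numerator terms (r*Q*|Q|): 2.51*-1.01*|-1.01| = -2.5605; 3.58*-1.38*|-1.38| = -6.8178.
Sum of numerator = -9.3782.
Denominator terms (r*|Q|): 2.51*|-1.01| = 2.5351; 3.58*|-1.38| = 4.9404.
2 * sum of denominator = 2 * 7.4755 = 14.951.
dQ = --9.3782 / 14.951 = 0.6273 m^3/s.

0.6273


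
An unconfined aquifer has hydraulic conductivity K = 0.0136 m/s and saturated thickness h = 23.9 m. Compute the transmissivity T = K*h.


Transmissivity is defined as T = K * h.
T = 0.0136 * 23.9
  = 0.325 m^2/s.

0.325


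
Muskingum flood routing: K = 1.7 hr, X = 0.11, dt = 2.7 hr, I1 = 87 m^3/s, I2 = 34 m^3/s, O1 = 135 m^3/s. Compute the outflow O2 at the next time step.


Muskingum coefficients:
denom = 2*K*(1-X) + dt = 2*1.7*(1-0.11) + 2.7 = 5.726.
C0 = (dt - 2*K*X)/denom = (2.7 - 2*1.7*0.11)/5.726 = 0.4062.
C1 = (dt + 2*K*X)/denom = (2.7 + 2*1.7*0.11)/5.726 = 0.5368.
C2 = (2*K*(1-X) - dt)/denom = 0.0569.
O2 = C0*I2 + C1*I1 + C2*O1
   = 0.4062*34 + 0.5368*87 + 0.0569*135
   = 68.2 m^3/s.

68.2


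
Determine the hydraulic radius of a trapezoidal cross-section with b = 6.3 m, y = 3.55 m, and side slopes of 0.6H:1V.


For a trapezoidal section with side slope z:
A = (b + z*y)*y = (6.3 + 0.6*3.55)*3.55 = 29.926 m^2.
P = b + 2*y*sqrt(1 + z^2) = 6.3 + 2*3.55*sqrt(1 + 0.6^2) = 14.58 m.
R = A/P = 29.926 / 14.58 = 2.0526 m.

2.0526


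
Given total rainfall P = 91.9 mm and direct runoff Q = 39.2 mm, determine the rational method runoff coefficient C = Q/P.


The runoff coefficient C = runoff depth / rainfall depth.
C = 39.2 / 91.9
  = 0.4266.

0.4266


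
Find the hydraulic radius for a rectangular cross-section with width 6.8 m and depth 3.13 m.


For a rectangular section:
Flow area A = b * y = 6.8 * 3.13 = 21.28 m^2.
Wetted perimeter P = b + 2y = 6.8 + 2*3.13 = 13.06 m.
Hydraulic radius R = A/P = 21.28 / 13.06 = 1.6297 m.

1.6297


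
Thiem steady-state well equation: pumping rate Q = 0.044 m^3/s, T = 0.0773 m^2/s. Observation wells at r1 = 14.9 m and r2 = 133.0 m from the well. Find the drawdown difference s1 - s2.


Thiem equation: s1 - s2 = Q/(2*pi*T) * ln(r2/r1).
ln(r2/r1) = ln(133.0/14.9) = 2.189.
Q/(2*pi*T) = 0.044 / (2*pi*0.0773) = 0.044 / 0.4857 = 0.0906.
s1 - s2 = 0.0906 * 2.189 = 0.1983 m.

0.1983


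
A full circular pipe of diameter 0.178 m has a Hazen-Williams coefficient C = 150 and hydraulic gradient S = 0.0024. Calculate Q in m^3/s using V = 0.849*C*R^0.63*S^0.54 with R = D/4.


For a full circular pipe, R = D/4 = 0.178/4 = 0.0445 m.
V = 0.849 * 150 * 0.0445^0.63 * 0.0024^0.54
  = 0.849 * 150 * 0.140756 * 0.038487
  = 0.6899 m/s.
Pipe area A = pi*D^2/4 = pi*0.178^2/4 = 0.0249 m^2.
Q = A * V = 0.0249 * 0.6899 = 0.0172 m^3/s.

0.0172


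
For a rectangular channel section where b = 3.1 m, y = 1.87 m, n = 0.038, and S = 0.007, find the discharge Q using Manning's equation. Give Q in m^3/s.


For a rectangular channel, the cross-sectional area A = b * y = 3.1 * 1.87 = 5.8 m^2.
The wetted perimeter P = b + 2y = 3.1 + 2*1.87 = 6.84 m.
Hydraulic radius R = A/P = 5.8/6.84 = 0.8475 m.
Velocity V = (1/n)*R^(2/3)*S^(1/2) = (1/0.038)*0.8475^(2/3)*0.007^(1/2) = 1.9718 m/s.
Discharge Q = A * V = 5.8 * 1.9718 = 11.431 m^3/s.

11.431


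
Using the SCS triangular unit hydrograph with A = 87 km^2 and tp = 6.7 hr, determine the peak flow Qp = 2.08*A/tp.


SCS formula: Qp = 2.08 * A / tp.
Qp = 2.08 * 87 / 6.7
   = 180.96 / 6.7
   = 27.01 m^3/s per cm.

27.01


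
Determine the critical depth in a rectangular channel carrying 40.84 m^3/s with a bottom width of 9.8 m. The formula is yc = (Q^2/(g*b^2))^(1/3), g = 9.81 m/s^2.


Using yc = (Q^2 / (g * b^2))^(1/3):
Q^2 = 40.84^2 = 1667.91.
g * b^2 = 9.81 * 9.8^2 = 9.81 * 96.04 = 942.15.
Q^2 / (g*b^2) = 1667.91 / 942.15 = 1.7703.
yc = 1.7703^(1/3) = 1.2097 m.

1.2097


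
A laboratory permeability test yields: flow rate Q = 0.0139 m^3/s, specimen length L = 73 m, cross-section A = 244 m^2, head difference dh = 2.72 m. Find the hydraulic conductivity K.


From K = Q*L / (A*dh):
Numerator: Q*L = 0.0139 * 73 = 1.0147.
Denominator: A*dh = 244 * 2.72 = 663.68.
K = 1.0147 / 663.68 = 0.001529 m/s.

0.001529


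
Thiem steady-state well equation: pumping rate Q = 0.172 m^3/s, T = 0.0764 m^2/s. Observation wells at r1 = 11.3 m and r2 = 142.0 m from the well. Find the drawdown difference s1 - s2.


Thiem equation: s1 - s2 = Q/(2*pi*T) * ln(r2/r1).
ln(r2/r1) = ln(142.0/11.3) = 2.531.
Q/(2*pi*T) = 0.172 / (2*pi*0.0764) = 0.172 / 0.48 = 0.3583.
s1 - s2 = 0.3583 * 2.531 = 0.9069 m.

0.9069


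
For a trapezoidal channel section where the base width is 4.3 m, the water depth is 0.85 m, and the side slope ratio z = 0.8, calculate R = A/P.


For a trapezoidal section with side slope z:
A = (b + z*y)*y = (4.3 + 0.8*0.85)*0.85 = 4.233 m^2.
P = b + 2*y*sqrt(1 + z^2) = 4.3 + 2*0.85*sqrt(1 + 0.8^2) = 6.477 m.
R = A/P = 4.233 / 6.477 = 0.6535 m.

0.6535


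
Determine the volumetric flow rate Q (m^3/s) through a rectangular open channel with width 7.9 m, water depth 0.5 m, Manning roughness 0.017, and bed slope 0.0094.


For a rectangular channel, the cross-sectional area A = b * y = 7.9 * 0.5 = 3.95 m^2.
The wetted perimeter P = b + 2y = 7.9 + 2*0.5 = 8.9 m.
Hydraulic radius R = A/P = 3.95/8.9 = 0.4438 m.
Velocity V = (1/n)*R^(2/3)*S^(1/2) = (1/0.017)*0.4438^(2/3)*0.0094^(1/2) = 3.3183 m/s.
Discharge Q = A * V = 3.95 * 3.3183 = 13.107 m^3/s.

13.107


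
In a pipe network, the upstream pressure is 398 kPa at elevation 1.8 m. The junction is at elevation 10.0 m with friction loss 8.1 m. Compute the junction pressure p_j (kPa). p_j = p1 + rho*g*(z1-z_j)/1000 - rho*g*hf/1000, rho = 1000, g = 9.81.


Junction pressure: p_j = p1 + rho*g*(z1 - z_j)/1000 - rho*g*hf/1000.
Elevation term = 1000*9.81*(1.8 - 10.0)/1000 = -80.442 kPa.
Friction term = 1000*9.81*8.1/1000 = 79.461 kPa.
p_j = 398 + -80.442 - 79.461 = 238.1 kPa.

238.1
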